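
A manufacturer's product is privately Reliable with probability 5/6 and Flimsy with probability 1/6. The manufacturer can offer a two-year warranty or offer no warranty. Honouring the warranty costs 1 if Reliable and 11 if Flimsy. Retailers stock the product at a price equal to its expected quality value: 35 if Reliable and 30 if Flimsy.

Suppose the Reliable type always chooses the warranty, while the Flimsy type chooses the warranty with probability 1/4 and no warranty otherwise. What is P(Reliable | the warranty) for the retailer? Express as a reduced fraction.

20/21

P(the warranty) = (5/6)·1 + (1/6)·(1/4) = 7/8.
By Bayes' rule, P(Reliable | the warranty) = (5/6) / (7/8) = 20/21.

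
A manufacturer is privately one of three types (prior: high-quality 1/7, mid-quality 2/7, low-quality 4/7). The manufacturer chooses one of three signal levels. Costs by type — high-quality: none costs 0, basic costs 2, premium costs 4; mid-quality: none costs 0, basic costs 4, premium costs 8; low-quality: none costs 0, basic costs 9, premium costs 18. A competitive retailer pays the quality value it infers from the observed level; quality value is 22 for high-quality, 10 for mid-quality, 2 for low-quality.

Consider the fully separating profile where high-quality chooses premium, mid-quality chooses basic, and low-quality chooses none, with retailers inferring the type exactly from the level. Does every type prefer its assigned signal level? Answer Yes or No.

No

Separating prices: premium → 22, basic → 10, none → 2.
high-quality (assigned premium): none: 2 − 0 = 2; basic: 10 − 2 = 8; premium: 22 − 4 = 18. high-quality stays.
mid-quality (assigned basic): none: 2 − 0 = 2; basic: 10 − 4 = 6; premium: 22 − 8 = 14. mid-quality prefers premium.
low-quality (assigned none): none: 2 − 0 = 2; basic: 10 − 9 = 1; premium: 22 − 18 = 4. low-quality prefers premium.
At least one type deviates; the separating profile fails.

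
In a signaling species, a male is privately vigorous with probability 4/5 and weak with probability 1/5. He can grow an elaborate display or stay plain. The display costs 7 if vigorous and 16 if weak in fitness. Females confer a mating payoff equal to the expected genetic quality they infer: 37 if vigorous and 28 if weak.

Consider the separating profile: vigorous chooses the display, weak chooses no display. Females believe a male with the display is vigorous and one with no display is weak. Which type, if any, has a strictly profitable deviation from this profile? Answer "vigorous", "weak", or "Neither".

Neither

The display pays 37; no display pays 28.
vigorous: assigned the display, nets 37 − 7 = 30; deviating to no display nets 28.
weak: assigned no display, nets 28; deviating to the display nets 37 − 16 = 21.
Both types strictly prefer their assigned action; no profitable deviation.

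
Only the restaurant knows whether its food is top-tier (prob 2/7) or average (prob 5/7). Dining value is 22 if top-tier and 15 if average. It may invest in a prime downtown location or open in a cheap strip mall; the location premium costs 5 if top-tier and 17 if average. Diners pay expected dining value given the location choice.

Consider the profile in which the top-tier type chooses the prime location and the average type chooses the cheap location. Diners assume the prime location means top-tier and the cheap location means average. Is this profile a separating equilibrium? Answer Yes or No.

Under these beliefs, the prime location earns price premium 22 and the cheap location earns price premium 15.
top-tier: the prime location nets 22 − 5 = 17; the cheap location nets 15. top-tier prefers the prime location.
average: the prime location nets 22 − 17 = 5; the cheap location nets 15. average prefers the cheap location.
Neither type deviates, so the separating profile is an equilibrium.

Yes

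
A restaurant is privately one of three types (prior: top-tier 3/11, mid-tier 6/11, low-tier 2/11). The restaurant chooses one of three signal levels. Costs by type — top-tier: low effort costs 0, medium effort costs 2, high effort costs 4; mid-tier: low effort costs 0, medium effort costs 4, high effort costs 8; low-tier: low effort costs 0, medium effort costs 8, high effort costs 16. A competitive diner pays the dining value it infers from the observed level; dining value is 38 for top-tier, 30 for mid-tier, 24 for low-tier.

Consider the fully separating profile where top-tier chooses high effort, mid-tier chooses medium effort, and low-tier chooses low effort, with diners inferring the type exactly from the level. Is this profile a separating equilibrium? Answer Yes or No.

No

Separating price premiums: high effort → 38, medium effort → 30, low effort → 24.
top-tier (assigned high effort): low effort: 24 − 0 = 24; medium effort: 30 − 2 = 28; high effort: 38 − 4 = 34. top-tier stays.
mid-tier (assigned medium effort): low effort: 24 − 0 = 24; medium effort: 30 − 4 = 26; high effort: 38 − 8 = 30. mid-tier prefers high effort.
low-tier (assigned low effort): low effort: 24 − 0 = 24; medium effort: 30 − 8 = 22; high effort: 38 − 16 = 22. low-tier stays.
At least one type deviates; the separating profile fails.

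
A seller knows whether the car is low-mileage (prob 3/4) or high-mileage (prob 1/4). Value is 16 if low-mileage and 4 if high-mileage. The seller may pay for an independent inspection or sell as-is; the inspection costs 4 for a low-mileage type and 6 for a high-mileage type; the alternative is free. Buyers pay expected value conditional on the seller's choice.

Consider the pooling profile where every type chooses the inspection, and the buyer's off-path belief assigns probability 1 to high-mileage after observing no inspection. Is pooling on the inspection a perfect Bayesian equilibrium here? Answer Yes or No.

On path, the buyer holds the prior and pays 3/4·16 + 1/4·4 = 13. Off path (no inspection), believing high-mileage, it pays 4.
low-mileage: the inspection nets 13 − 4 = 9; no inspection nets 4. low-mileage stays.
high-mileage: the inspection nets 13 − 6 = 7; no inspection nets 4. high-mileage stays.
No type deviates, so pooling is sustained.

Yes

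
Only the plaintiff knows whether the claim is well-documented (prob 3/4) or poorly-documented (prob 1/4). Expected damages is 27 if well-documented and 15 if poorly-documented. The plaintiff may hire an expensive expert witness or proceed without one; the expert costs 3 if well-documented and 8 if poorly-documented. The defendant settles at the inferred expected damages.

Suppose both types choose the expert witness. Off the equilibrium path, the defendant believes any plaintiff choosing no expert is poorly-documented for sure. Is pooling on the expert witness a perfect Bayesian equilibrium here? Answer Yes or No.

On path, the defendant holds the prior and pays 3/4·27 + 1/4·15 = 24. Off path (no expert), believing poorly-documented, it pays 15.
well-documented: the expert witness nets 24 − 3 = 21; no expert nets 15. well-documented stays.
poorly-documented: the expert witness nets 24 − 8 = 16; no expert nets 15. poorly-documented stays.
No type deviates, so pooling is sustained.

Yes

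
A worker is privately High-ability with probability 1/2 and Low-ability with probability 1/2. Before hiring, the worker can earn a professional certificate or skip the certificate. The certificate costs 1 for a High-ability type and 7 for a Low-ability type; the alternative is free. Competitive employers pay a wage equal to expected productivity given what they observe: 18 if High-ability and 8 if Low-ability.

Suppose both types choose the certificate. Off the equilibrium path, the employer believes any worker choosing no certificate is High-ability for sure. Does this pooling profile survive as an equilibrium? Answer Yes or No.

On path, the employer holds the prior and pays 1/2·18 + 1/2·8 = 13. Off path (no certificate), believing High-ability, it pays 18.
High-ability: the certificate nets 13 − 1 = 12; no certificate nets 18. High-ability would deviate.
Low-ability: the certificate nets 13 − 7 = 6; no certificate nets 18. Low-ability would deviate.
A type deviates, so pooling fails.

No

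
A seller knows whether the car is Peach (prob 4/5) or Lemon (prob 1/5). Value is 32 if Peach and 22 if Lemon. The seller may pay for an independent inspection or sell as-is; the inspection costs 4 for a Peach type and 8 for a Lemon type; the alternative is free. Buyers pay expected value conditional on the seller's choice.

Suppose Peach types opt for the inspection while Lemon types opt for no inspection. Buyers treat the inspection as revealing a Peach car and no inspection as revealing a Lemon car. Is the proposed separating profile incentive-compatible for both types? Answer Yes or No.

No

Under these beliefs, the inspection earns price 32 and no inspection earns price 22.
Peach: the inspection nets 32 − 4 = 28; no inspection nets 22. Peach prefers the inspection.
Lemon: the inspection nets 32 − 8 = 24; no inspection nets 22. Lemon would deviate to the inspection.
Lemon has a profitable deviation, so the profile is not an equilibrium.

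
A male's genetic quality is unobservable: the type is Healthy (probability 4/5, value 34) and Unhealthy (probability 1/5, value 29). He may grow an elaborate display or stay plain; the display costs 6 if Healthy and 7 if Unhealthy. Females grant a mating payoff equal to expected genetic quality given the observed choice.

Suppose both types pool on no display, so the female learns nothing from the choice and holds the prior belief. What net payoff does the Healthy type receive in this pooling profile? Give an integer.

Pooled mating payoff = 4/5·34 + 1/5·29 = 33.
Healthy pays no cost for no display, so net payoff = 33.

33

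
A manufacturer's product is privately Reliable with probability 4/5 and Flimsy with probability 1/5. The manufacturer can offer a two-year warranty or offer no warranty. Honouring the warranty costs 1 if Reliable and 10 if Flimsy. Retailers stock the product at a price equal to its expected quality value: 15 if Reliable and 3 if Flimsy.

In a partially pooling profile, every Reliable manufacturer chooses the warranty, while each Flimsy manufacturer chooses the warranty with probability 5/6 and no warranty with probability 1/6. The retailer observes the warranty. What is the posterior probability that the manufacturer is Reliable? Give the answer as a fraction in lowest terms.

24/29

P(the warranty) = (4/5)·1 + (1/5)·(5/6) = 29/30.
By Bayes' rule, P(Reliable | the warranty) = (4/5) / (29/30) = 24/29.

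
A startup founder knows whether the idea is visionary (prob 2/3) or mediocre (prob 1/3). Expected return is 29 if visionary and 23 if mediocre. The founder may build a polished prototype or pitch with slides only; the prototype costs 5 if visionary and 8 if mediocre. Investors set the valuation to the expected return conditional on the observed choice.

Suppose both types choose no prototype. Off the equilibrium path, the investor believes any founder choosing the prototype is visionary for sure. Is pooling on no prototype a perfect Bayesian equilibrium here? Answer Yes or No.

On path, the investor holds the prior and pays 2/3·29 + 1/3·23 = 27. Off path (the prototype), believing visionary, it pays 29.
visionary: no prototype nets 27; the prototype nets 29 − 5 = 24. visionary stays.
mediocre: no prototype nets 27; the prototype nets 29 − 8 = 21. mediocre stays.
No type deviates, so pooling is sustained.

Yes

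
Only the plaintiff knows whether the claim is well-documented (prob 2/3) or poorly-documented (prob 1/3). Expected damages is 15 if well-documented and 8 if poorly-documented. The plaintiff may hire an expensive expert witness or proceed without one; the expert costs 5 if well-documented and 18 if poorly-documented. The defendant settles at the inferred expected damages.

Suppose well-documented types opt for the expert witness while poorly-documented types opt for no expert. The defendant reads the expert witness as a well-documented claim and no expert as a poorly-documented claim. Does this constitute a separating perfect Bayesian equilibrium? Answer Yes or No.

Yes

Under these beliefs, the expert witness earns settlement 15 and no expert earns settlement 8.
well-documented: the expert witness nets 15 − 5 = 10; no expert nets 8. well-documented prefers the expert witness.
poorly-documented: the expert witness nets 15 − 18 = -3; no expert nets 8. poorly-documented prefers no expert.
Neither type deviates, so the separating profile is an equilibrium.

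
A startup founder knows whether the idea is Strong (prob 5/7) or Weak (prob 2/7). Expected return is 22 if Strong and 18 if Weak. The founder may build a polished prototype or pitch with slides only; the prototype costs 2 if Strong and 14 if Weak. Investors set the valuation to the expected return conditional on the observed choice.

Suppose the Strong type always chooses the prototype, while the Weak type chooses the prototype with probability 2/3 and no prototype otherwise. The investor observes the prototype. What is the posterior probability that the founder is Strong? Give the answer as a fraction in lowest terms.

15/19

P(the prototype) = (5/7)·1 + (2/7)·(2/3) = 19/21.
By Bayes' rule, P(Strong | the prototype) = (5/7) / (19/21) = 15/19.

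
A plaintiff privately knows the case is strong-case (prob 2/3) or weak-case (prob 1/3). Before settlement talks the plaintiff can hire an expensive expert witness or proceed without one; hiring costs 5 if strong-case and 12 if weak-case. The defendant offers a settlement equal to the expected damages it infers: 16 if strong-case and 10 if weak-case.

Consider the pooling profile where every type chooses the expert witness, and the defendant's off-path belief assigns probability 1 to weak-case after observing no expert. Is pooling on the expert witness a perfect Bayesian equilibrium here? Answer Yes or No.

On path, the defendant holds the prior and pays 2/3·16 + 1/3·10 = 14. Off path (no expert), believing weak-case, it pays 10.
strong-case: the expert witness nets 14 − 5 = 9; no expert nets 10. strong-case would deviate.
weak-case: the expert witness nets 14 − 12 = 2; no expert nets 10. weak-case would deviate.
A type deviates, so pooling fails.

No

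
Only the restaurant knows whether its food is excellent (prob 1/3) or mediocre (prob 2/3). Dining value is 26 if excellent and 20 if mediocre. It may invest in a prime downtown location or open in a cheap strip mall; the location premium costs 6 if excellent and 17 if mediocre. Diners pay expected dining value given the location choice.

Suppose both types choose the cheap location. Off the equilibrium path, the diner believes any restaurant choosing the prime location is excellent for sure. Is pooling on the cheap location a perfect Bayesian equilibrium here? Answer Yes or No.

Yes

On path, the diner holds the prior and pays 1/3·26 + 2/3·20 = 22. Off path (the prime location), believing excellent, it pays 26.
excellent: the cheap location nets 22; the prime location nets 26 − 6 = 20. excellent stays.
mediocre: the cheap location nets 22; the prime location nets 26 − 17 = 9. mediocre stays.
No type deviates, so pooling is sustained.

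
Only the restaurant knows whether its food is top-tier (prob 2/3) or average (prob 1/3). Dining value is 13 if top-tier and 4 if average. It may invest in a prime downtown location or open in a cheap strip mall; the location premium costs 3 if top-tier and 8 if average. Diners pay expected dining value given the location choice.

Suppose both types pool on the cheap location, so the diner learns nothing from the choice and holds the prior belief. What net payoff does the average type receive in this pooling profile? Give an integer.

Pooled price premium = 2/3·13 + 1/3·4 = 10.
average pays no cost for the cheap location, so net payoff = 10.

10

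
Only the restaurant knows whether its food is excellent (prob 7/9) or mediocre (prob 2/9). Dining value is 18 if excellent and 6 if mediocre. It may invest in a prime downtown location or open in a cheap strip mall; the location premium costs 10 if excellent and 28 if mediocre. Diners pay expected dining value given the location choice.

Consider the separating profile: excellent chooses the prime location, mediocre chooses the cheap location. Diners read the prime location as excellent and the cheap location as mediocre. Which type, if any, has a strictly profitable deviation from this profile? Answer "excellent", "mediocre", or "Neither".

Neither

The prime location pays 18; the cheap location pays 6.
excellent: assigned the prime location, nets 18 − 10 = 8; deviating to the cheap location nets 6.
mediocre: assigned the cheap location, nets 6; deviating to the prime location nets 18 − 28 = -10.
Both types strictly prefer their assigned action; no profitable deviation.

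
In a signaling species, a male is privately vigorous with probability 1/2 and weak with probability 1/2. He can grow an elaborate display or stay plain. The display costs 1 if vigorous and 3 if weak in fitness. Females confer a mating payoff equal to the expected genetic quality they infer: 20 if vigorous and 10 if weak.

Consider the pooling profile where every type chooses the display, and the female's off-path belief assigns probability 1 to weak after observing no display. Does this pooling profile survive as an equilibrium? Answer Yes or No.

Yes

On path, the female holds the prior and pays 1/2·20 + 1/2·10 = 15. Off path (no display), believing weak, it pays 10.
vigorous: the display nets 15 − 1 = 14; no display nets 10. vigorous stays.
weak: the display nets 15 − 3 = 12; no display nets 10. weak stays.
No type deviates, so pooling is sustained.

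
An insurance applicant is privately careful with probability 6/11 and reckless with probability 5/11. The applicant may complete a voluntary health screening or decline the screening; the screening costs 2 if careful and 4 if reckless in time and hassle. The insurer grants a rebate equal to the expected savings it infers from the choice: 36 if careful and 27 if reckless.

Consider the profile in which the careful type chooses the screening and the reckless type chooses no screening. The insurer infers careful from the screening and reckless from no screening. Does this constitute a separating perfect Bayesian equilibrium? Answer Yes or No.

Under these beliefs, the screening earns rebate 36 and no screening earns rebate 27.
careful: the screening nets 36 − 2 = 34; no screening nets 27. careful prefers the screening.
reckless: the screening nets 36 − 4 = 32; no screening nets 27. reckless would deviate to the screening.
reckless has a profitable deviation, so the profile is not an equilibrium.

No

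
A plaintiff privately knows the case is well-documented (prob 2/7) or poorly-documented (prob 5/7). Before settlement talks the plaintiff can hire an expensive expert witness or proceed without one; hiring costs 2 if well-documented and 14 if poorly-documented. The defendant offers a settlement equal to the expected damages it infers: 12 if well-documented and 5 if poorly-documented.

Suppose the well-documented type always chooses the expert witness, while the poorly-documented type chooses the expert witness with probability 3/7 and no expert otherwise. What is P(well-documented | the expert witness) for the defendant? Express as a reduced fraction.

14/29

P(the expert witness) = (2/7)·1 + (5/7)·(3/7) = 29/49.
By Bayes' rule, P(well-documented | the expert witness) = (2/7) / (29/49) = 14/29.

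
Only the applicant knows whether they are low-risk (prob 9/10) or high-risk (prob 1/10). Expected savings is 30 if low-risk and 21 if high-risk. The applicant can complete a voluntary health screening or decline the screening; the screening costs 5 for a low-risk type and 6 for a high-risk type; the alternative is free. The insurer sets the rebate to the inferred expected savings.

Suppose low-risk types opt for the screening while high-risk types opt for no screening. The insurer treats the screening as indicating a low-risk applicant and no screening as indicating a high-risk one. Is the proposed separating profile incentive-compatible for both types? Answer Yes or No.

Under these beliefs, the screening earns rebate 30 and no screening earns rebate 21.
low-risk: the screening nets 30 − 5 = 25; no screening nets 21. low-risk prefers the screening.
high-risk: the screening nets 30 − 6 = 24; no screening nets 21. high-risk would deviate to the screening.
high-risk has a profitable deviation, so the profile is not an equilibrium.

No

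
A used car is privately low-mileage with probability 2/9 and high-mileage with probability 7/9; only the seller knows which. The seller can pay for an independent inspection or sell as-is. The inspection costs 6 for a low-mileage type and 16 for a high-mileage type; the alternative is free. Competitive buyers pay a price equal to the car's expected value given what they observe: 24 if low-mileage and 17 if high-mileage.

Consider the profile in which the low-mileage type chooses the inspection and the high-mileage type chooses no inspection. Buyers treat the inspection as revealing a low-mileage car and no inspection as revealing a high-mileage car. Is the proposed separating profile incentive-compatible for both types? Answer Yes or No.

Yes

Under these beliefs, the inspection earns price 24 and no inspection earns price 17.
low-mileage: the inspection nets 24 − 6 = 18; no inspection nets 17. low-mileage prefers the inspection.
high-mileage: the inspection nets 24 − 16 = 8; no inspection nets 17. high-mileage prefers no inspection.
Neither type deviates, so the separating profile is an equilibrium.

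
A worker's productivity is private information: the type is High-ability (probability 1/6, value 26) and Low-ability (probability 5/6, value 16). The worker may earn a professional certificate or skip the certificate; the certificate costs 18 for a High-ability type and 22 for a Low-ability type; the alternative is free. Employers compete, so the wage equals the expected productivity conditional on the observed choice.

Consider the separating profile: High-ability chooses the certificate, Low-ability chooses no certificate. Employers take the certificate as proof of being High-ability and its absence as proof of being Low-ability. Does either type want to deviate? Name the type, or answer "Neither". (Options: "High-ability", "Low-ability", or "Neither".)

The certificate pays 26; no certificate pays 16.
High-ability: assigned the certificate, nets 26 − 18 = 8; deviating to no certificate nets 16.
Low-ability: assigned no certificate, nets 16; deviating to the certificate nets 26 − 22 = 4.
The High-ability type gains 8 by deviating.

High-ability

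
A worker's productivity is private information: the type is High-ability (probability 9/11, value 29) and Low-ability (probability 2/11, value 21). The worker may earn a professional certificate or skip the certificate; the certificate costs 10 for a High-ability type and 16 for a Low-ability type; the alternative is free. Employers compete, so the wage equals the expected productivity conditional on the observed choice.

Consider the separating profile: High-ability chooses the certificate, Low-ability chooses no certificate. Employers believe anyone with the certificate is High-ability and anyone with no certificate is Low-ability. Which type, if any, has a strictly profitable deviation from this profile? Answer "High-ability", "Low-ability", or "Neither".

The certificate pays 29; no certificate pays 21.
High-ability: assigned the certificate, nets 29 − 10 = 19; deviating to no certificate nets 21.
Low-ability: assigned no certificate, nets 21; deviating to the certificate nets 29 − 16 = 13.
The High-ability type gains 2 by deviating.

High-ability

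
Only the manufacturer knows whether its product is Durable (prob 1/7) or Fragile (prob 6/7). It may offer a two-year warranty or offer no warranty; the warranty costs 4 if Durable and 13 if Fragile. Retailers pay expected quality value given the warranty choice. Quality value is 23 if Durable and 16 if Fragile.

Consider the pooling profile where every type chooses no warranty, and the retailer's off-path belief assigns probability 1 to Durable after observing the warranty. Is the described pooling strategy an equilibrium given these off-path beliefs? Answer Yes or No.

On path, the retailer holds the prior and pays 1/7·23 + 6/7·16 = 17. Off path (the warranty), believing Durable, it pays 23.
Durable: no warranty nets 17; the warranty nets 23 − 4 = 19. Durable would deviate.
Fragile: no warranty nets 17; the warranty nets 23 − 13 = 10. Fragile stays.
A type deviates, so pooling fails.

No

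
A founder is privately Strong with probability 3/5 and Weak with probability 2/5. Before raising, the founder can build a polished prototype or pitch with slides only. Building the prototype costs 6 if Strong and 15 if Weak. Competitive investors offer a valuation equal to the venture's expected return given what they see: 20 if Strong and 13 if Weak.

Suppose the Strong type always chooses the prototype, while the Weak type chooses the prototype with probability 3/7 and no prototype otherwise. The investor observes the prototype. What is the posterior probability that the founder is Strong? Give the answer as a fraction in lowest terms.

7/9

P(the prototype) = (3/5)·1 + (2/5)·(3/7) = 27/35.
By Bayes' rule, P(Strong | the prototype) = (3/5) / (27/35) = 7/9.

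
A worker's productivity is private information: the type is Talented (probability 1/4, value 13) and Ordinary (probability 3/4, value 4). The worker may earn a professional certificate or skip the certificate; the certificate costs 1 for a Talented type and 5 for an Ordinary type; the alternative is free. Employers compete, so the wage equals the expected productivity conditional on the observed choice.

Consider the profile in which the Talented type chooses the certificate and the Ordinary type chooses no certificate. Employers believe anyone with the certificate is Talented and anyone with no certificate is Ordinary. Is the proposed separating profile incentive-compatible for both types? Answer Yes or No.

Under these beliefs, the certificate earns wage 13 and no certificate earns wage 4.
Talented: the certificate nets 13 − 1 = 12; no certificate nets 4. Talented prefers the certificate.
Ordinary: the certificate nets 13 − 5 = 8; no certificate nets 4. Ordinary would deviate to the certificate.
Ordinary has a profitable deviation, so the profile is not an equilibrium.

No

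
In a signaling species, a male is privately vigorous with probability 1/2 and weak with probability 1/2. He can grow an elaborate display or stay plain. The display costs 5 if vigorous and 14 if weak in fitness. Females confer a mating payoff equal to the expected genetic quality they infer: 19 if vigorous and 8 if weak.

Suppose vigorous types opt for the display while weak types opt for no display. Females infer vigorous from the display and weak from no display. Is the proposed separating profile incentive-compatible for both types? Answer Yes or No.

Under these beliefs, the display earns mating payoff 19 and no display earns mating payoff 8.
vigorous: the display nets 19 − 5 = 14; no display nets 8. vigorous prefers the display.
weak: the display nets 19 − 14 = 5; no display nets 8. weak prefers no display.
Neither type deviates, so the separating profile is an equilibrium.

Yes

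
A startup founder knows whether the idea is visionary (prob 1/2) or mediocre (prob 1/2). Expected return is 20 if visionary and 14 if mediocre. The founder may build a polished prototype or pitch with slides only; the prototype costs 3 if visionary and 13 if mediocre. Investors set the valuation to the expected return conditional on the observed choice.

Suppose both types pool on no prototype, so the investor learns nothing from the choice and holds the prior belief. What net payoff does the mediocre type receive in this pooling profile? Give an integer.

17

Pooled valuation = 1/2·20 + 1/2·14 = 17.
mediocre pays no cost for no prototype, so net payoff = 17.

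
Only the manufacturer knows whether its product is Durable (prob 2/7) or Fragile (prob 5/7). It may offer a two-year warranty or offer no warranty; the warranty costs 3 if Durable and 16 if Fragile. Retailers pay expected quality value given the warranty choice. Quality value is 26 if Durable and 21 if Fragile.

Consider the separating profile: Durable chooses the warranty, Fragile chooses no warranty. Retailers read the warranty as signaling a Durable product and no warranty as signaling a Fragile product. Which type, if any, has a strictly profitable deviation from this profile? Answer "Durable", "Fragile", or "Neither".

Neither

The warranty pays 26; no warranty pays 21.
Durable: assigned the warranty, nets 26 − 3 = 23; deviating to no warranty nets 21.
Fragile: assigned no warranty, nets 21; deviating to the warranty nets 26 − 16 = 10.
Both types strictly prefer their assigned action; no profitable deviation.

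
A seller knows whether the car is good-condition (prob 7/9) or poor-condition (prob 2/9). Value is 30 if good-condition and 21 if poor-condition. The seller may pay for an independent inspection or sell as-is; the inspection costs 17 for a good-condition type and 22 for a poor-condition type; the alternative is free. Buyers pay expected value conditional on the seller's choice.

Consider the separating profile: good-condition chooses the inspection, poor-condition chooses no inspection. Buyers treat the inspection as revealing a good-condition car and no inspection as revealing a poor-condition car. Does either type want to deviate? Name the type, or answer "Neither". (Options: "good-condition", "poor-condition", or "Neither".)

good-condition

The inspection pays 30; no inspection pays 21.
good-condition: assigned the inspection, nets 30 − 17 = 13; deviating to no inspection nets 21.
poor-condition: assigned no inspection, nets 21; deviating to the inspection nets 30 − 22 = 8.
The good-condition type gains 8 by deviating.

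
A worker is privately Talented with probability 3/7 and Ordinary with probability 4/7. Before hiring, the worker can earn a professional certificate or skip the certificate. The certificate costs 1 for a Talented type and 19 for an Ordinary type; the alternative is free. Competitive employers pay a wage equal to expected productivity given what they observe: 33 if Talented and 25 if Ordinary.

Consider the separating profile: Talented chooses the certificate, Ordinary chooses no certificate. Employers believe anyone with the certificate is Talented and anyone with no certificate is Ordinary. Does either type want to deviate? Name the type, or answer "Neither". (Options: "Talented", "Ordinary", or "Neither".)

The certificate pays 33; no certificate pays 25.
Talented: assigned the certificate, nets 33 − 1 = 32; deviating to no certificate nets 25.
Ordinary: assigned no certificate, nets 25; deviating to the certificate nets 33 − 19 = 14.
Both types strictly prefer their assigned action; no profitable deviation.

Neither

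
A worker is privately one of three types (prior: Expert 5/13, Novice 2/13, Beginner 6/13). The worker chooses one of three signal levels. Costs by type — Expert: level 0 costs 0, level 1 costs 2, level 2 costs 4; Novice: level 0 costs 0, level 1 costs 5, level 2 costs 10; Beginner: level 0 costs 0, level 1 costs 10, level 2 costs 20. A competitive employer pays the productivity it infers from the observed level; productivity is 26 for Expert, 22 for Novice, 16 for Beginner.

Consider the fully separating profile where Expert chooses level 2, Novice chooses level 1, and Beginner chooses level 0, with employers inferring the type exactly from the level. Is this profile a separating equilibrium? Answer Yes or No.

Yes

Separating wages: level 2 → 26, level 1 → 22, level 0 → 16.
Expert (assigned level 2): level 0: 16 − 0 = 16; level 1: 22 − 2 = 20; level 2: 26 − 4 = 22. Expert stays.
Novice (assigned level 1): level 0: 16 − 0 = 16; level 1: 22 − 5 = 17; level 2: 26 − 10 = 16. Novice stays.
Beginner (assigned level 0): level 0: 16 − 0 = 16; level 1: 22 − 10 = 12; level 2: 26 − 20 = 6. Beginner stays.
Every type prefers its assigned level; separation holds.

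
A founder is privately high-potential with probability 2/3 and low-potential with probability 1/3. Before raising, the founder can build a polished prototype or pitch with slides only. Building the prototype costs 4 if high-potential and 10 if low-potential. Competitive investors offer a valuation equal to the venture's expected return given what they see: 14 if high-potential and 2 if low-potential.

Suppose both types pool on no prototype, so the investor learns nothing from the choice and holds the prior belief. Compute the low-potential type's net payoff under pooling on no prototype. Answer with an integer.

Pooled valuation = 2/3·14 + 1/3·2 = 10.
low-potential pays no cost for no prototype, so net payoff = 10.

10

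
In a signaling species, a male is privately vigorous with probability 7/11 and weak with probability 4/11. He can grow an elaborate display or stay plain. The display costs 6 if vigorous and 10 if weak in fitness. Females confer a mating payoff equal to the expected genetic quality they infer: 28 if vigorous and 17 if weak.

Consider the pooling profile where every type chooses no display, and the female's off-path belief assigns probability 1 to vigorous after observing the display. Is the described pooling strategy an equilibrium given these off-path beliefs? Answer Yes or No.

Yes

On path, the female holds the prior and pays 7/11·28 + 4/11·17 = 24. Off path (the display), believing vigorous, it pays 28.
vigorous: no display nets 24; the display nets 28 − 6 = 22. vigorous stays.
weak: no display nets 24; the display nets 28 − 10 = 18. weak stays.
No type deviates, so pooling is sustained.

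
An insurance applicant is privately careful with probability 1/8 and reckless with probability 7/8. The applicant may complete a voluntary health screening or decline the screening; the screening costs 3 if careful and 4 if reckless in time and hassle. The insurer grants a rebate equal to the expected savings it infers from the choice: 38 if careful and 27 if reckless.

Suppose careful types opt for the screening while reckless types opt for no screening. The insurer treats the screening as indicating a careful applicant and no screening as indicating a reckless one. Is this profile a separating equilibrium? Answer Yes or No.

No

Under these beliefs, the screening earns rebate 38 and no screening earns rebate 27.
careful: the screening nets 38 − 3 = 35; no screening nets 27. careful prefers the screening.
reckless: the screening nets 38 − 4 = 34; no screening nets 27. reckless would deviate to the screening.
reckless has a profitable deviation, so the profile is not an equilibrium.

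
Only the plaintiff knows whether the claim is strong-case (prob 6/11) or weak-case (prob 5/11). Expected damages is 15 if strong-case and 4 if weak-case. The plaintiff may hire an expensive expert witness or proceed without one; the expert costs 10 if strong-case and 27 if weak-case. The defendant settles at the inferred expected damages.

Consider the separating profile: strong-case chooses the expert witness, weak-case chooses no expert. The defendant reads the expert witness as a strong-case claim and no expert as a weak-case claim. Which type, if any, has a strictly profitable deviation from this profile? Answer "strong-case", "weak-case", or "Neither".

The expert witness pays 15; no expert pays 4.
strong-case: assigned the expert witness, nets 15 − 10 = 5; deviating to no expert nets 4.
weak-case: assigned no expert, nets 4; deviating to the expert witness nets 15 − 27 = -12.
Both types strictly prefer their assigned action; no profitable deviation.

Neither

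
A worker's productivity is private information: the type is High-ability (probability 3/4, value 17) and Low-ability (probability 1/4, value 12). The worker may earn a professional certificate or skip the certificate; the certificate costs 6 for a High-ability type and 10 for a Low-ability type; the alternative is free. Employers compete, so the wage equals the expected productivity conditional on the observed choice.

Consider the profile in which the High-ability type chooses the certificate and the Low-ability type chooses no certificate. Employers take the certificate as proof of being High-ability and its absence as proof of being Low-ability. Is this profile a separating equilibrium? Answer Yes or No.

Under these beliefs, the certificate earns wage 17 and no certificate earns wage 12.
High-ability: the certificate nets 17 − 6 = 11; no certificate nets 12. High-ability would deviate to no certificate.
Low-ability: the certificate nets 17 − 10 = 7; no certificate nets 12. Low-ability prefers no certificate.
High-ability has a profitable deviation, so the profile is not an equilibrium.

No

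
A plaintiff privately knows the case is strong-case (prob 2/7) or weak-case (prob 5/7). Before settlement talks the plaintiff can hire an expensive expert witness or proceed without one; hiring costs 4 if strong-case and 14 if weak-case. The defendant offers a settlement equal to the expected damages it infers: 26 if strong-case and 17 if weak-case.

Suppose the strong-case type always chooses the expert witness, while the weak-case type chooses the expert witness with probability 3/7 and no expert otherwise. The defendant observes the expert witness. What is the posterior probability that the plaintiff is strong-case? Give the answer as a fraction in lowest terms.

14/29

P(the expert witness) = (2/7)·1 + (5/7)·(3/7) = 29/49.
By Bayes' rule, P(strong-case | the expert witness) = (2/7) / (29/49) = 14/29.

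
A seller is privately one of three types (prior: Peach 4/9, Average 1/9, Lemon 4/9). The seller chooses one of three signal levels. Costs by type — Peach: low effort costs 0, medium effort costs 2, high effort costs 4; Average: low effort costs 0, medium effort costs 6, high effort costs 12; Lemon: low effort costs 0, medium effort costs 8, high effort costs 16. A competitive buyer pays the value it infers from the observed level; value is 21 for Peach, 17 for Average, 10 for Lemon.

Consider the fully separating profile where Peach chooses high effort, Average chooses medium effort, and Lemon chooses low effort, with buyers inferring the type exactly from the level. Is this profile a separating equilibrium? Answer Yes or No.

Separating prices: high effort → 21, medium effort → 17, low effort → 10.
Peach (assigned high effort): low effort: 10 − 0 = 10; medium effort: 17 − 2 = 15; high effort: 21 − 4 = 17. Peach stays.
Average (assigned medium effort): low effort: 10 − 0 = 10; medium effort: 17 − 6 = 11; high effort: 21 − 12 = 9. Average stays.
Lemon (assigned low effort): low effort: 10 − 0 = 10; medium effort: 17 − 8 = 9; high effort: 21 − 16 = 5. Lemon stays.
Every type prefers its assigned level; separation holds.

Yes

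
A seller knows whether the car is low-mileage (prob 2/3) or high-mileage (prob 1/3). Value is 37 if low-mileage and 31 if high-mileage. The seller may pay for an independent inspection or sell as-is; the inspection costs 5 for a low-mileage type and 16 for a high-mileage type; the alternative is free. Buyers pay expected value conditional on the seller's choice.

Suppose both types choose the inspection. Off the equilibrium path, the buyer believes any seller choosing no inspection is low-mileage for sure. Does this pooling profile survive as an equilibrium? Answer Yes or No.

No

On path, the buyer holds the prior and pays 2/3·37 + 1/3·31 = 35. Off path (no inspection), believing low-mileage, it pays 37.
low-mileage: the inspection nets 35 − 5 = 30; no inspection nets 37. low-mileage would deviate.
high-mileage: the inspection nets 35 − 16 = 19; no inspection nets 37. high-mileage would deviate.
A type deviates, so pooling fails.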